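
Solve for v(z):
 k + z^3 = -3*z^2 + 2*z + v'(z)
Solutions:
 v(z) = C1 + k*z + z^4/4 + z^3 - z^2


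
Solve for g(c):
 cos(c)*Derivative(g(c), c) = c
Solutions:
 g(c) = C1 + Integral(c/cos(c), c)


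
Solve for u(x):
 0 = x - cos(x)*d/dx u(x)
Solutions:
 u(x) = C1 + Integral(x/cos(x), x)


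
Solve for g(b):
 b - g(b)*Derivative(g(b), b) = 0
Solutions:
 g(b) = -sqrt(C1 + b^2)
 g(b) = sqrt(C1 + b^2)


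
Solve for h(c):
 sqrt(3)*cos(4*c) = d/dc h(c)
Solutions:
 h(c) = C1 + sqrt(3)*sin(4*c)/4


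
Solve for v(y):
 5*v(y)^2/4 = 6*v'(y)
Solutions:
 v(y) = -24/(C1 + 5*y)


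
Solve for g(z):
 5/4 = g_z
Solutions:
 g(z) = C1 + 5*z/4


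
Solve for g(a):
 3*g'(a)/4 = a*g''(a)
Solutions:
 g(a) = C1 + C2*a^(7/4)


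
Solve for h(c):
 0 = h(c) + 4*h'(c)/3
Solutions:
 h(c) = C1*exp(-3*c/4)


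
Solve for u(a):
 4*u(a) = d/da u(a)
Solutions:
 u(a) = C1*exp(4*a)


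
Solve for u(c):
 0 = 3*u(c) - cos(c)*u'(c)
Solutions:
 u(c) = C1*(sin(c) + 1)^(3/2)/(sin(c) - 1)^(3/2)


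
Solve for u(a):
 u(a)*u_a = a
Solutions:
 u(a) = -sqrt(C1 + a^2)
 u(a) = sqrt(C1 + a^2)


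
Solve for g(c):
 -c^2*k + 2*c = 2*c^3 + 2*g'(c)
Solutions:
 g(c) = C1 - c^4/4 - c^3*k/6 + c^2/2


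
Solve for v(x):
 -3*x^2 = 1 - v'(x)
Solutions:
 v(x) = C1 + x^3 + x


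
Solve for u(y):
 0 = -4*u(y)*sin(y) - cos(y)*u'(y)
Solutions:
 u(y) = C1*cos(y)^4


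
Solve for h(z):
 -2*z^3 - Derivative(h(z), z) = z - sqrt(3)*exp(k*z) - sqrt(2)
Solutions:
 h(z) = C1 - z^4/2 - z^2/2 + sqrt(2)*z + sqrt(3)*exp(k*z)/k


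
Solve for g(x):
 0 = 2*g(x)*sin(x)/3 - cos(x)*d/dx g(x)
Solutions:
 g(x) = C1/cos(x)^(2/3)


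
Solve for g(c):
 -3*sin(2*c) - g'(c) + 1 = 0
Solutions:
 g(c) = C1 + c + 3*cos(2*c)/2


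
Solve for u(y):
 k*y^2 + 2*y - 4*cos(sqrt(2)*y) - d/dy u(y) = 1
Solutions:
 u(y) = C1 + k*y^3/3 + y^2 - y - 2*sqrt(2)*sin(sqrt(2)*y)


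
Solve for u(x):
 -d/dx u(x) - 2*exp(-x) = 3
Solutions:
 u(x) = C1 - 3*x + 2*exp(-x)


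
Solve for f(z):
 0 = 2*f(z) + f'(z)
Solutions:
 f(z) = C1*exp(-2*z)


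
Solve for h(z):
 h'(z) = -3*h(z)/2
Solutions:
 h(z) = C1*exp(-3*z/2)


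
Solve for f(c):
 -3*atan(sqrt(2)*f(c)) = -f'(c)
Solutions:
 Integral(1/atan(sqrt(2)*_y), (_y, f(c))) = C1 + 3*c


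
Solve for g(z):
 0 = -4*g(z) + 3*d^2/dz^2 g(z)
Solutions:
 g(z) = C1*exp(-2*sqrt(3)*z/3) + C2*exp(2*sqrt(3)*z/3)


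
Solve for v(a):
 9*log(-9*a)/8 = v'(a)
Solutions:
 v(a) = C1 + 9*a*log(-a)/8 + 9*a*(-1 + 2*log(3))/8


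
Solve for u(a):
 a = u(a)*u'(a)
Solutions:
 u(a) = -sqrt(C1 + a^2)
 u(a) = sqrt(C1 + a^2)


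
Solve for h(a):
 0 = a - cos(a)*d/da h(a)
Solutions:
 h(a) = C1 + Integral(a/cos(a), a)


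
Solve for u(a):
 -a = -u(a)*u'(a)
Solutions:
 u(a) = -sqrt(C1 + a^2)
 u(a) = sqrt(C1 + a^2)


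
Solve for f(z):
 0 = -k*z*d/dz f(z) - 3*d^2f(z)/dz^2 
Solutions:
 f(z) = Piecewise((-sqrt(6)*sqrt(pi)*C1*erf(sqrt(6)*sqrt(k)*z/6)/(2*sqrt(k)) - C2, (k > 0) | (k < 0)), (-C1*z - C2, True))


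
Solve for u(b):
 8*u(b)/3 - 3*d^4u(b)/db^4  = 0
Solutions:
 u(b) = C1*exp(-2^(3/4)*sqrt(3)*b/3) + C2*exp(2^(3/4)*sqrt(3)*b/3) + C3*sin(2^(3/4)*sqrt(3)*b/3) + C4*cos(2^(3/4)*sqrt(3)*b/3)


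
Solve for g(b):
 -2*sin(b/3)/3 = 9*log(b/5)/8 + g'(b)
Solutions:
 g(b) = C1 - 9*b*log(b)/8 + 9*b/8 + 9*b*log(5)/8 + 2*cos(b/3)


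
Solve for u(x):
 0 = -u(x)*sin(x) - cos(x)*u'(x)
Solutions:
 u(x) = C1*cos(x)


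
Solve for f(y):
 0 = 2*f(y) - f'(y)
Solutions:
 f(y) = C1*exp(2*y)


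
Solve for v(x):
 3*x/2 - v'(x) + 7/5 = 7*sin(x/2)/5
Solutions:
 v(x) = C1 + 3*x^2/4 + 7*x/5 + 14*cos(x/2)/5


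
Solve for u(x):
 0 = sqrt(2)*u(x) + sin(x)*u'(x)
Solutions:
 u(x) = C1*(cos(x) + 1)^(sqrt(2)/2)/(cos(x) - 1)^(sqrt(2)/2)


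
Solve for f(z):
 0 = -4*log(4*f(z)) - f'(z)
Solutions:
 Integral(1/(log(_y) + 2*log(2)), (_y, f(z)))/4 = C1 - z


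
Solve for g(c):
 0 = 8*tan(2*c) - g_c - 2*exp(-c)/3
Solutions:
 g(c) = C1 + 2*log(tan(2*c)^2 + 1) + 2*exp(-c)/3


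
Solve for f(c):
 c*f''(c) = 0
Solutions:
 f(c) = C1 + C2*c


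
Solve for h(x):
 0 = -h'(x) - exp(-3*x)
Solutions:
 h(x) = C1 + exp(-3*x)/3


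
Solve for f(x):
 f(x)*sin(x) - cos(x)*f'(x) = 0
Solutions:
 f(x) = C1/cos(x)


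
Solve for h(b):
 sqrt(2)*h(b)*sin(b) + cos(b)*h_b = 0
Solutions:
 h(b) = C1*cos(b)^(sqrt(2))


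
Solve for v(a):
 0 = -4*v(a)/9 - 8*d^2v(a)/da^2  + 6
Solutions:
 v(a) = C1*sin(sqrt(2)*a/6) + C2*cos(sqrt(2)*a/6) + 27/2


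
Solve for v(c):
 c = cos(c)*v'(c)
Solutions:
 v(c) = C1 + Integral(c/cos(c), c)


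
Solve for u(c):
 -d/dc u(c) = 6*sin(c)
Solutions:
 u(c) = C1 + 6*cos(c)


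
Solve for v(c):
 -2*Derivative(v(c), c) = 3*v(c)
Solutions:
 v(c) = C1*exp(-3*c/2)


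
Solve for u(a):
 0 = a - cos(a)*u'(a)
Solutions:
 u(a) = C1 + Integral(a/cos(a), a)


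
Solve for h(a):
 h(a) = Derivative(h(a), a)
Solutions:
 h(a) = C1*exp(a)


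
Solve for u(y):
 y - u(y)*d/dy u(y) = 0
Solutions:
 u(y) = -sqrt(C1 + y^2)
 u(y) = sqrt(C1 + y^2)


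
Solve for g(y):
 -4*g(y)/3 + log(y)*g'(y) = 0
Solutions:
 g(y) = C1*exp(4*li(y)/3)


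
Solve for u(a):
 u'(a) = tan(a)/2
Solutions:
 u(a) = C1 - log(cos(a))/2


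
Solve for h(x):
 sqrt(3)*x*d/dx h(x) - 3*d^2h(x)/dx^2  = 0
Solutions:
 h(x) = C1 + C2*erfi(sqrt(2)*3^(3/4)*x/6)


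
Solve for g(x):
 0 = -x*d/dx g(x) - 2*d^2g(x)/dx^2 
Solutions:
 g(x) = C1 + C2*erf(x/2)


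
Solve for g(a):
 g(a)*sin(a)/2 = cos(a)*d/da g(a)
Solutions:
 g(a) = C1/sqrt(cos(a))


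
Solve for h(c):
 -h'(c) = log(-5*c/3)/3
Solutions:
 h(c) = C1 - c*log(-c)/3 + c*(-log(5) + 1 + log(3))/3


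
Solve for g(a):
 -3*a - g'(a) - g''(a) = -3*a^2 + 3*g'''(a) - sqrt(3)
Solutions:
 g(a) = C1 + a^3 - 9*a^2/2 - 9*a + sqrt(3)*a + (C2*sin(sqrt(11)*a/6) + C3*cos(sqrt(11)*a/6))*exp(-a/6)


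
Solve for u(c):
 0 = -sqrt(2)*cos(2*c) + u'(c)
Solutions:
 u(c) = C1 + sqrt(2)*sin(2*c)/2


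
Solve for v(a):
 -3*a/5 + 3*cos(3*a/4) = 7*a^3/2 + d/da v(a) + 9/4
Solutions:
 v(a) = C1 - 7*a^4/8 - 3*a^2/10 - 9*a/4 + 4*sin(3*a/4)


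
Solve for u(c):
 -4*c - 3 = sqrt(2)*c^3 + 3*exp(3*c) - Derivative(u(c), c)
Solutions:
 u(c) = C1 + sqrt(2)*c^4/4 + 2*c^2 + 3*c + exp(3*c)


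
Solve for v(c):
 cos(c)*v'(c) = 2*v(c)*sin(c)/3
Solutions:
 v(c) = C1/cos(c)^(2/3)


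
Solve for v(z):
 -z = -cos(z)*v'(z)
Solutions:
 v(z) = C1 + Integral(z/cos(z), z)


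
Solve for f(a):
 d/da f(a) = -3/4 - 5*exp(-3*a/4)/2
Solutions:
 f(a) = C1 - 3*a/4 + 10*exp(-3*a/4)/3


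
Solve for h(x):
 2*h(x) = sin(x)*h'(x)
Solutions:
 h(x) = C1*(cos(x) - 1)/(cos(x) + 1)


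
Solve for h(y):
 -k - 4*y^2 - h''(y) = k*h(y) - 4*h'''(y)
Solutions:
 h(y) = C1*exp(y*(-(-216*k + sqrt((216*k + 1)^2 - 1) - 1)^(1/3) + 1 - 1/(-216*k + sqrt((216*k + 1)^2 - 1) - 1)^(1/3))/12) + C2*exp(y*((-216*k + sqrt((216*k + 1)^2 - 1) - 1)^(1/3) - sqrt(3)*I*(-216*k + sqrt((216*k + 1)^2 - 1) - 1)^(1/3) + 2 - 4/((-1 + sqrt(3)*I)*(-216*k + sqrt((216*k + 1)^2 - 1) - 1)^(1/3)))/24) + C3*exp(y*((-216*k + sqrt((216*k + 1)^2 - 1) - 1)^(1/3) + sqrt(3)*I*(-216*k + sqrt((216*k + 1)^2 - 1) - 1)^(1/3) + 2 + 4/((1 + sqrt(3)*I)*(-216*k + sqrt((216*k + 1)^2 - 1) - 1)^(1/3)))/24) - 1 - 4*y^2/k + 8/k^2


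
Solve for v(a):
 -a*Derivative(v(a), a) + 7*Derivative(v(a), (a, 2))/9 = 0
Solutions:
 v(a) = C1 + C2*erfi(3*sqrt(14)*a/14)


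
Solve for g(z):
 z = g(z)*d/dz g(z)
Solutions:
 g(z) = -sqrt(C1 + z^2)
 g(z) = sqrt(C1 + z^2)


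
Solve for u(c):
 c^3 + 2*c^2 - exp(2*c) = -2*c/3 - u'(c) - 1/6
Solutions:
 u(c) = C1 - c^4/4 - 2*c^3/3 - c^2/3 - c/6 + exp(2*c)/2


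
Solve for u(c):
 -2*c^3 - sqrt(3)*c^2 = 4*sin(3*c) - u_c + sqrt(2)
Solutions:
 u(c) = C1 + c^4/2 + sqrt(3)*c^3/3 + sqrt(2)*c - 4*cos(3*c)/3


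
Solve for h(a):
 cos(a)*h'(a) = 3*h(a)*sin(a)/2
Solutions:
 h(a) = C1/cos(a)^(3/2)


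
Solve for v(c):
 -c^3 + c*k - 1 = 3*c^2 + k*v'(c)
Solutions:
 v(c) = C1 - c^4/(4*k) - c^3/k + c^2/2 - c/k


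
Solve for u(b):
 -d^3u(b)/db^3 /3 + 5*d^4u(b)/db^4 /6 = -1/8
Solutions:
 u(b) = C1 + C2*b + C3*b^2 + C4*exp(2*b/5) + b^3/16


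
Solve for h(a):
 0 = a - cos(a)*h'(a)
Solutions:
 h(a) = C1 + Integral(a/cos(a), a)


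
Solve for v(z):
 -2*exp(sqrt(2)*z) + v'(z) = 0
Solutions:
 v(z) = C1 + sqrt(2)*exp(sqrt(2)*z)


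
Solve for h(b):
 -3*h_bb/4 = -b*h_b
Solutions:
 h(b) = C1 + C2*erfi(sqrt(6)*b/3)


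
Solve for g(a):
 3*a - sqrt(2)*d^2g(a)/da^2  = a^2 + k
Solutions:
 g(a) = C1 + C2*a - sqrt(2)*a^4/24 + sqrt(2)*a^3/4 - sqrt(2)*a^2*k/4


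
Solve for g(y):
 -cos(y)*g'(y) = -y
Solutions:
 g(y) = C1 + Integral(y/cos(y), y)


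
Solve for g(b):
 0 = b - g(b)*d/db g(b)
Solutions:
 g(b) = -sqrt(C1 + b^2)
 g(b) = sqrt(C1 + b^2)


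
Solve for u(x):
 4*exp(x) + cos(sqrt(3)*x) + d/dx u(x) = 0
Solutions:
 u(x) = C1 - 4*exp(x) - sqrt(3)*sin(sqrt(3)*x)/3


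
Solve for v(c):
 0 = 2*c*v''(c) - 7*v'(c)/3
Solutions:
 v(c) = C1 + C2*c^(13/6)


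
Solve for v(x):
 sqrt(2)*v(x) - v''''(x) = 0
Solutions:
 v(x) = C1*exp(-2^(1/8)*x) + C2*exp(2^(1/8)*x) + C3*sin(2^(1/8)*x) + C4*cos(2^(1/8)*x)


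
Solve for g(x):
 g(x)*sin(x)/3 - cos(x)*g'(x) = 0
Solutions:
 g(x) = C1/cos(x)^(1/3)


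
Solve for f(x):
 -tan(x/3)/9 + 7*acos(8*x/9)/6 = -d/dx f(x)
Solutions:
 f(x) = C1 - 7*x*acos(8*x/9)/6 + 7*sqrt(81 - 64*x^2)/48 - log(cos(x/3))/3


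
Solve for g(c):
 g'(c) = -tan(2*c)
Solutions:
 g(c) = C1 + log(cos(2*c))/2


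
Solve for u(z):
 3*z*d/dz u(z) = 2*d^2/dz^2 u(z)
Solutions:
 u(z) = C1 + C2*erfi(sqrt(3)*z/2)


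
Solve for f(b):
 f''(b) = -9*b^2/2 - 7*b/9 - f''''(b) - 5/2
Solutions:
 f(b) = C1 + C2*b + C3*sin(b) + C4*cos(b) - 3*b^4/8 - 7*b^3/54 + 13*b^2/4


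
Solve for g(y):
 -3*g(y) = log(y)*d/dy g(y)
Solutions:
 g(y) = C1*exp(-3*li(y))


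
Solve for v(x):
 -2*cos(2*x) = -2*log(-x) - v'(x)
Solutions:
 v(x) = C1 - 2*x*log(-x) + 2*x + sin(2*x)


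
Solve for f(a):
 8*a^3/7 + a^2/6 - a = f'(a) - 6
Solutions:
 f(a) = C1 + 2*a^4/7 + a^3/18 - a^2/2 + 6*a


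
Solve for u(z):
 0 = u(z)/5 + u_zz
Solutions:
 u(z) = C1*sin(sqrt(5)*z/5) + C2*cos(sqrt(5)*z/5)


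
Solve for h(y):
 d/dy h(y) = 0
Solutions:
 h(y) = C1


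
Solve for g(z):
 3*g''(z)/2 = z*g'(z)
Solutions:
 g(z) = C1 + C2*erfi(sqrt(3)*z/3)


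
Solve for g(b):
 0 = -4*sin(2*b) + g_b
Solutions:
 g(b) = C1 - 2*cos(2*b)


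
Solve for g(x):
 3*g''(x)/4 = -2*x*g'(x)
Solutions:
 g(x) = C1 + C2*erf(2*sqrt(3)*x/3)


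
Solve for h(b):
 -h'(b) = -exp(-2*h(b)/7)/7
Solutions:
 h(b) = 7*log(-sqrt(C1 + b)) - 7*log(7) + 7*log(2)/2
 h(b) = 7*log(C1 + b)/2 - 7*log(7) + 7*log(2)/2


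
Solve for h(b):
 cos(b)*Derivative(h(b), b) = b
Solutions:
 h(b) = C1 + Integral(b/cos(b), b)


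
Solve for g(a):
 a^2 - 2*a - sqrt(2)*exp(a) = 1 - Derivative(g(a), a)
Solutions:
 g(a) = C1 - a^3/3 + a^2 + a + sqrt(2)*exp(a)


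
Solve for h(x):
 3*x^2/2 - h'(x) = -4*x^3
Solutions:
 h(x) = C1 + x^4 + x^3/2


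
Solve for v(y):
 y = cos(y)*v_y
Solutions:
 v(y) = C1 + Integral(y/cos(y), y)


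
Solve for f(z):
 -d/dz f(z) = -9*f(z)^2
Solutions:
 f(z) = -1/(C1 + 9*z)


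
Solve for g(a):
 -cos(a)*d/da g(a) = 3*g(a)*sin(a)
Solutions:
 g(a) = C1*cos(a)^3


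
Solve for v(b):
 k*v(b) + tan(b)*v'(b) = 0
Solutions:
 v(b) = C1*exp(-k*log(sin(b)))


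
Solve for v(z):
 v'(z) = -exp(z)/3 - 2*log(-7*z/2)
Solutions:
 v(z) = C1 - 2*z*log(-z) + 2*z*(-log(7) + log(2) + 1) - exp(z)/3


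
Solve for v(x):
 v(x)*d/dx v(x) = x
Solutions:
 v(x) = -sqrt(C1 + x^2)
 v(x) = sqrt(C1 + x^2)


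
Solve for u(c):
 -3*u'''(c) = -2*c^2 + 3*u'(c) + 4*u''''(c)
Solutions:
 u(c) = C1 + C2*exp(c*(-2 + (4*sqrt(39) + 25)^(-1/3) + (4*sqrt(39) + 25)^(1/3))/8)*sin(sqrt(3)*c*(-(4*sqrt(39) + 25)^(1/3) + (4*sqrt(39) + 25)^(-1/3))/8) + C3*exp(c*(-2 + (4*sqrt(39) + 25)^(-1/3) + (4*sqrt(39) + 25)^(1/3))/8)*cos(sqrt(3)*c*(-(4*sqrt(39) + 25)^(1/3) + (4*sqrt(39) + 25)^(-1/3))/8) + C4*exp(-c*((4*sqrt(39) + 25)^(-1/3) + 1 + (4*sqrt(39) + 25)^(1/3))/4) + 2*c^3/9 - 4*c/3


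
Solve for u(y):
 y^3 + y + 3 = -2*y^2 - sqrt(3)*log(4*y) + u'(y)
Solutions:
 u(y) = C1 + y^4/4 + 2*y^3/3 + y^2/2 + sqrt(3)*y*log(y) - sqrt(3)*y + 2*sqrt(3)*y*log(2) + 3*y


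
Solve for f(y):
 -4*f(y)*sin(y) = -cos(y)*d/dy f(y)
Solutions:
 f(y) = C1/cos(y)^4


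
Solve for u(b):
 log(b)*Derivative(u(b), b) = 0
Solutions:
 u(b) = C1


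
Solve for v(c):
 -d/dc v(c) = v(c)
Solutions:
 v(c) = C1*exp(-c)


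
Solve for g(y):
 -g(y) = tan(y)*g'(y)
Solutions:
 g(y) = C1/sin(y)


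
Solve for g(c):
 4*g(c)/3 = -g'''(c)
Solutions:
 g(c) = C3*exp(-6^(2/3)*c/3) + (C1*sin(2^(2/3)*3^(1/6)*c/2) + C2*cos(2^(2/3)*3^(1/6)*c/2))*exp(6^(2/3)*c/6)


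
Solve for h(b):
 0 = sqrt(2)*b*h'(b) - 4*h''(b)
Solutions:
 h(b) = C1 + C2*erfi(2^(3/4)*b/4)


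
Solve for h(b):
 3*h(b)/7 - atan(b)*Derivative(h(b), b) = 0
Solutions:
 h(b) = C1*exp(3*Integral(1/atan(b), b)/7)


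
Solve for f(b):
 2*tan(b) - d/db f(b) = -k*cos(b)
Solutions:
 f(b) = C1 + k*sin(b) - 2*log(cos(b))


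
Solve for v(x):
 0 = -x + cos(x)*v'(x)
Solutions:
 v(x) = C1 + Integral(x/cos(x), x)


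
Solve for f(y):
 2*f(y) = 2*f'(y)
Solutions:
 f(y) = C1*exp(y)


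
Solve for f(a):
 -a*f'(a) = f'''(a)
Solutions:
 f(a) = C1 + Integral(C2*airyai(-a) + C3*airybi(-a), a)


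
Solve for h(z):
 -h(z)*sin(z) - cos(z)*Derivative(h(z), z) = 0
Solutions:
 h(z) = C1*cos(z)


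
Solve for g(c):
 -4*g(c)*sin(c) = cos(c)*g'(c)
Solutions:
 g(c) = C1*cos(c)^4


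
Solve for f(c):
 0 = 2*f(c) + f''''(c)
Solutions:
 f(c) = (C1*sin(2^(3/4)*c/2) + C2*cos(2^(3/4)*c/2))*exp(-2^(3/4)*c/2) + (C3*sin(2^(3/4)*c/2) + C4*cos(2^(3/4)*c/2))*exp(2^(3/4)*c/2)


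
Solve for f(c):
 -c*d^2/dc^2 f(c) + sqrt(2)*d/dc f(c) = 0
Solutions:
 f(c) = C1 + C2*c^(1 + sqrt(2))


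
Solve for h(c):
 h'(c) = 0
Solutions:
 h(c) = C1


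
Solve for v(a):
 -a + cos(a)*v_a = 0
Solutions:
 v(a) = C1 + Integral(a/cos(a), a)


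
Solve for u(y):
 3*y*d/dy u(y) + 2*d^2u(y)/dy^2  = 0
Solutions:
 u(y) = C1 + C2*erf(sqrt(3)*y/2)


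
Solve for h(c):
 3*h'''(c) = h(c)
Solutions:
 h(c) = C3*exp(3^(2/3)*c/3) + (C1*sin(3^(1/6)*c/2) + C2*cos(3^(1/6)*c/2))*exp(-3^(2/3)*c/6)


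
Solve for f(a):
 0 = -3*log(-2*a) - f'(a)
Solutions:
 f(a) = C1 - 3*a*log(-a) + 3*a*(1 - log(2))


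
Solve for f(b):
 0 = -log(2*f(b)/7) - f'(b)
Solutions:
 Integral(1/(log(_y) - log(7) + log(2)), (_y, f(b))) = C1 - b


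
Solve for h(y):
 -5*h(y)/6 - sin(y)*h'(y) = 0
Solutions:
 h(y) = C1*(cos(y) + 1)^(5/12)/(cos(y) - 1)^(5/12)


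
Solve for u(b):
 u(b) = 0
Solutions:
 u(b) = 0


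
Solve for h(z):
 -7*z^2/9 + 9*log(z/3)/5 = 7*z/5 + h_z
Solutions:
 h(z) = C1 - 7*z^3/27 - 7*z^2/10 + 9*z*log(z)/5 - 9*z*log(3)/5 - 9*z/5


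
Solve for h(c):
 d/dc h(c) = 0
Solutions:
 h(c) = C1


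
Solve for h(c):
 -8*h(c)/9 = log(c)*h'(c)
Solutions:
 h(c) = C1*exp(-8*li(c)/9)


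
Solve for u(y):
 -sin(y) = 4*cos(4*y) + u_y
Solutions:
 u(y) = C1 - sin(4*y) + cos(y)


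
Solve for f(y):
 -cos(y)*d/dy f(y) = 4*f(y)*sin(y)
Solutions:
 f(y) = C1*cos(y)^4


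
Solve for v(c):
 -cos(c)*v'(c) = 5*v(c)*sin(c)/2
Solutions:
 v(c) = C1*cos(c)^(5/2)


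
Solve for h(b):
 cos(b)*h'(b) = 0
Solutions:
 h(b) = C1


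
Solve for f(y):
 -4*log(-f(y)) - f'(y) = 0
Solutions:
 -li(-f(y)) = C1 - 4*y


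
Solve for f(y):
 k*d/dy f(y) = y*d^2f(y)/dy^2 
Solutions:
 f(y) = C1 + y^(re(k) + 1)*(C2*sin(log(y)*Abs(im(k))) + C3*cos(log(y)*im(k)))


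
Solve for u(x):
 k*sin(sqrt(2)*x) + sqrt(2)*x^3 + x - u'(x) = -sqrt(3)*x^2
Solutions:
 u(x) = C1 - sqrt(2)*k*cos(sqrt(2)*x)/2 + sqrt(2)*x^4/4 + sqrt(3)*x^3/3 + x^2/2


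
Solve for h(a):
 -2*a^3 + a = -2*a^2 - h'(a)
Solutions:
 h(a) = C1 + a^4/2 - 2*a^3/3 - a^2/2


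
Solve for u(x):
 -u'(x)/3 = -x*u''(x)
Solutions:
 u(x) = C1 + C2*x^(4/3)


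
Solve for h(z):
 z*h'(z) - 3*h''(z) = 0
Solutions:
 h(z) = C1 + C2*erfi(sqrt(6)*z/6)


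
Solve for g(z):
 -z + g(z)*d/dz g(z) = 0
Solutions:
 g(z) = -sqrt(C1 + z^2)
 g(z) = sqrt(C1 + z^2)


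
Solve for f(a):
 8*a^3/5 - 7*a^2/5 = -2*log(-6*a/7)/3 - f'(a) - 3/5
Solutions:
 f(a) = C1 - 2*a^4/5 + 7*a^3/15 - 2*a*log(-a)/3 + a*(-10*log(6) + 1 + 10*log(7))/15


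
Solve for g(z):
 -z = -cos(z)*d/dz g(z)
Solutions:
 g(z) = C1 + Integral(z/cos(z), z)


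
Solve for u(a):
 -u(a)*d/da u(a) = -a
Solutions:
 u(a) = -sqrt(C1 + a^2)
 u(a) = sqrt(C1 + a^2)


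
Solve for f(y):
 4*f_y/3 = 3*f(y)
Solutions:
 f(y) = C1*exp(9*y/4)


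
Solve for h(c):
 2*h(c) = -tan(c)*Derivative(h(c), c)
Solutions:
 h(c) = C1/sin(c)^2


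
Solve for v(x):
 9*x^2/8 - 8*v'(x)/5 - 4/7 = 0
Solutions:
 v(x) = C1 + 15*x^3/64 - 5*x/14


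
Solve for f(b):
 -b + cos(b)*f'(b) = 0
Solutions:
 f(b) = C1 + Integral(b/cos(b), b)


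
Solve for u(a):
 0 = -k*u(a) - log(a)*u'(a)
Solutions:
 u(a) = C1*exp(-k*li(a))


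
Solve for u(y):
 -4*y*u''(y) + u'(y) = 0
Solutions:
 u(y) = C1 + C2*y^(5/4)


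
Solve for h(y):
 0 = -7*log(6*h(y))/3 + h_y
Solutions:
 -3*Integral(1/(log(_y) + log(6)), (_y, h(y)))/7 = C1 - y


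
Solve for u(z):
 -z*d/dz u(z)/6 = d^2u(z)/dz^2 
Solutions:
 u(z) = C1 + C2*erf(sqrt(3)*z/6)


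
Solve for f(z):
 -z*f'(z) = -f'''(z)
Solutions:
 f(z) = C1 + Integral(C2*airyai(z) + C3*airybi(z), z)


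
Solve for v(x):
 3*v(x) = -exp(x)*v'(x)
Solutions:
 v(x) = C1*exp(3*exp(-x))


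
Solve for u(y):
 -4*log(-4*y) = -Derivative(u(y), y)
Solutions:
 u(y) = C1 + 4*y*log(-y) + 4*y*(-1 + 2*log(2))


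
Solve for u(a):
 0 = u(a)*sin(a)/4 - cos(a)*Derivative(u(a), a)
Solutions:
 u(a) = C1/cos(a)^(1/4)


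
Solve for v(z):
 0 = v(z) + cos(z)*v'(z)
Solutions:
 v(z) = C1*sqrt(sin(z) - 1)/sqrt(sin(z) + 1)


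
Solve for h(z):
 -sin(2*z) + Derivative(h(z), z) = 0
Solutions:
 h(z) = C1 - cos(2*z)/2


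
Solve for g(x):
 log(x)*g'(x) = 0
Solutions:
 g(x) = C1


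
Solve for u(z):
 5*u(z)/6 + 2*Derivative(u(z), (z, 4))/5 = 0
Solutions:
 u(z) = (C1*sin(3^(3/4)*sqrt(5)*z/6) + C2*cos(3^(3/4)*sqrt(5)*z/6))*exp(-3^(3/4)*sqrt(5)*z/6) + (C3*sin(3^(3/4)*sqrt(5)*z/6) + C4*cos(3^(3/4)*sqrt(5)*z/6))*exp(3^(3/4)*sqrt(5)*z/6)


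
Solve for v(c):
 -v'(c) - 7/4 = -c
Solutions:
 v(c) = C1 + c^2/2 - 7*c/4


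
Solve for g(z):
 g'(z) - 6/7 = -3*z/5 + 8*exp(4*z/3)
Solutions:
 g(z) = C1 - 3*z^2/10 + 6*z/7 + 6*exp(4*z/3)


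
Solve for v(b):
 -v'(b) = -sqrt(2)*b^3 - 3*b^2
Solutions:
 v(b) = C1 + sqrt(2)*b^4/4 + b^3


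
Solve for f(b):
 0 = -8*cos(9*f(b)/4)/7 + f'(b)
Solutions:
 -8*b/7 - 2*log(sin(9*f(b)/4) - 1)/9 + 2*log(sin(9*f(b)/4) + 1)/9 = C1


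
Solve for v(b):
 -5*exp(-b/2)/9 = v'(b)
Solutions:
 v(b) = C1 + 10*exp(-b/2)/9


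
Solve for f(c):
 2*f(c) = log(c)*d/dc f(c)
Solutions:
 f(c) = C1*exp(2*li(c))


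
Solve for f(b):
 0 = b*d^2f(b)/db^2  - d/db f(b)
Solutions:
 f(b) = C1 + C2*b^2


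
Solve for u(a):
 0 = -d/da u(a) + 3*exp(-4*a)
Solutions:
 u(a) = C1 - 3*exp(-4*a)/4


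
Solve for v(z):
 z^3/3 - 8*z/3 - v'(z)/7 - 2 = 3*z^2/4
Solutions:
 v(z) = C1 + 7*z^4/12 - 7*z^3/4 - 28*z^2/3 - 14*z


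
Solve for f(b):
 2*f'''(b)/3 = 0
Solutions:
 f(b) = C1 + C2*b + C3*b^2


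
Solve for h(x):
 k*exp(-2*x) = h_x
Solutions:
 h(x) = C1 - k*exp(-2*x)/2


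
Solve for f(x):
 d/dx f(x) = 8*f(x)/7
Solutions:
 f(x) = C1*exp(8*x/7)


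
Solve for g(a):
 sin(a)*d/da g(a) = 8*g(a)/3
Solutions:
 g(a) = C1*(cos(a) - 1)^(4/3)/(cos(a) + 1)^(4/3)


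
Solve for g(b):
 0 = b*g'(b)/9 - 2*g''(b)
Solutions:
 g(b) = C1 + C2*erfi(b/6)


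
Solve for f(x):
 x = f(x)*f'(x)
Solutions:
 f(x) = -sqrt(C1 + x^2)
 f(x) = sqrt(C1 + x^2)


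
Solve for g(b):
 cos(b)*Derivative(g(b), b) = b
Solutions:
 g(b) = C1 + Integral(b/cos(b), b)


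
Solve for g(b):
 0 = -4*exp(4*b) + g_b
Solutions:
 g(b) = C1 + exp(4*b)


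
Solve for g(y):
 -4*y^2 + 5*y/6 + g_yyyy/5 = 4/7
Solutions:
 g(y) = C1 + C2*y + C3*y^2 + C4*y^3 + y^6/18 - 5*y^5/144 + 5*y^4/42


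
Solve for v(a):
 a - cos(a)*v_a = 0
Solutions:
 v(a) = C1 + Integral(a/cos(a), a)


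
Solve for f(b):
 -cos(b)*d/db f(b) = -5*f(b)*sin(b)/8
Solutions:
 f(b) = C1/cos(b)^(5/8)


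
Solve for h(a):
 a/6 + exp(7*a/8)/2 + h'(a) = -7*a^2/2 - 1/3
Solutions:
 h(a) = C1 - 7*a^3/6 - a^2/12 - a/3 - 4*exp(7*a/8)/7


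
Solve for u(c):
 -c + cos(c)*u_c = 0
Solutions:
 u(c) = C1 + Integral(c/cos(c), c)


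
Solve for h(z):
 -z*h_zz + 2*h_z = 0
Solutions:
 h(z) = C1 + C2*z^3


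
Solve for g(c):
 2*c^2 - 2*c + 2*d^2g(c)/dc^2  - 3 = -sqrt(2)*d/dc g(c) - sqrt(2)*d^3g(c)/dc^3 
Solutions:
 g(c) = C1 - sqrt(2)*c^3/3 + sqrt(2)*c^2/2 + 2*c^2 - 2*c - sqrt(2)*c/2 + (C2*sin(sqrt(2)*c/2) + C3*cos(sqrt(2)*c/2))*exp(-sqrt(2)*c/2)


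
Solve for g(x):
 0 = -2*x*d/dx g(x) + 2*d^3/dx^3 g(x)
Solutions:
 g(x) = C1 + Integral(C2*airyai(x) + C3*airybi(x), x)


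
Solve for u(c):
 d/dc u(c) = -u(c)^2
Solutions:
 u(c) = 1/(C1 + c)


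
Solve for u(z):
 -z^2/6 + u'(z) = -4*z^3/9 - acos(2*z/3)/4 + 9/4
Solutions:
 u(z) = C1 - z^4/9 + z^3/18 - z*acos(2*z/3)/4 + 9*z/4 + sqrt(9 - 4*z^2)/8


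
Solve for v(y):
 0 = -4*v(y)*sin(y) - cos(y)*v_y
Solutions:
 v(y) = C1*cos(y)^4


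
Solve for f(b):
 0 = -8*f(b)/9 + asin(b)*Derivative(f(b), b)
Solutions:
 f(b) = C1*exp(8*Integral(1/asin(b), b)/9)


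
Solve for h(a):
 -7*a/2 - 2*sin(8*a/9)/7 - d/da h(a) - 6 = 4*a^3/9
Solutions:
 h(a) = C1 - a^4/9 - 7*a^2/4 - 6*a + 9*cos(8*a/9)/28


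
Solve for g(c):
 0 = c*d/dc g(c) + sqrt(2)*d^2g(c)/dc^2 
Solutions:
 g(c) = C1 + C2*erf(2^(1/4)*c/2)


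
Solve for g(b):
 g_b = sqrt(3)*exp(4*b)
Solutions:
 g(b) = C1 + sqrt(3)*exp(4*b)/4


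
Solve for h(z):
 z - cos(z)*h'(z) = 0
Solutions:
 h(z) = C1 + Integral(z/cos(z), z)


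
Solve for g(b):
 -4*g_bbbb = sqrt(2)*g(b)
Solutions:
 g(b) = (C1*sin(2^(1/8)*b/2) + C2*cos(2^(1/8)*b/2))*exp(-2^(1/8)*b/2) + (C3*sin(2^(1/8)*b/2) + C4*cos(2^(1/8)*b/2))*exp(2^(1/8)*b/2)


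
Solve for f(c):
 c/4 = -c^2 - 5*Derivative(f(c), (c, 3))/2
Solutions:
 f(c) = C1 + C2*c + C3*c^2 - c^5/150 - c^4/240


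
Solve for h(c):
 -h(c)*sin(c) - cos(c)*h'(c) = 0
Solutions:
 h(c) = C1*cos(c)


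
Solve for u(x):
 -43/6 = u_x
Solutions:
 u(x) = C1 - 43*x/6


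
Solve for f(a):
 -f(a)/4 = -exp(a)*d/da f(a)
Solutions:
 f(a) = C1*exp(-exp(-a)/4)


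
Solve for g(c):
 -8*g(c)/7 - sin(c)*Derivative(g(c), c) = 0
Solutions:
 g(c) = C1*(cos(c) + 1)^(4/7)/(cos(c) - 1)^(4/7)


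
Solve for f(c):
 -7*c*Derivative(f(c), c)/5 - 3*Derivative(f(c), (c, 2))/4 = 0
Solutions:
 f(c) = C1 + C2*erf(sqrt(210)*c/15)


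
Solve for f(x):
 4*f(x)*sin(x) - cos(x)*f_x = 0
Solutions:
 f(x) = C1/cos(x)^4


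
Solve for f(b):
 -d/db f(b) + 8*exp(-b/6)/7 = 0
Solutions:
 f(b) = C1 - 48*exp(-b/6)/7


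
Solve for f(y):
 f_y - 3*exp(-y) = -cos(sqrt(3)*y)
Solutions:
 f(y) = C1 - sqrt(3)*sin(sqrt(3)*y)/3 - 3*exp(-y)


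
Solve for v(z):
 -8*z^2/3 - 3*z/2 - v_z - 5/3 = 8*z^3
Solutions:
 v(z) = C1 - 2*z^4 - 8*z^3/9 - 3*z^2/4 - 5*z/3


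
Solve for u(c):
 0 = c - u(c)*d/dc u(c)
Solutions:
 u(c) = -sqrt(C1 + c^2)
 u(c) = sqrt(C1 + c^2)


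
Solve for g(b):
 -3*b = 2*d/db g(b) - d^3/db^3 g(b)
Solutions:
 g(b) = C1 + C2*exp(-sqrt(2)*b) + C3*exp(sqrt(2)*b) - 3*b^2/4


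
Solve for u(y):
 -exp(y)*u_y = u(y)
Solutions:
 u(y) = C1*exp(exp(-y))


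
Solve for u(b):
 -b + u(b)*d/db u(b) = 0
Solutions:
 u(b) = -sqrt(C1 + b^2)
 u(b) = sqrt(C1 + b^2)


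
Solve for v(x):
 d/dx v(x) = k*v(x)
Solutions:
 v(x) = C1*exp(k*x)


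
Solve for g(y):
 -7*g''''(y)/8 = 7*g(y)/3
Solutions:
 g(y) = (C1*sin(2^(1/4)*3^(3/4)*y/3) + C2*cos(2^(1/4)*3^(3/4)*y/3))*exp(-2^(1/4)*3^(3/4)*y/3) + (C3*sin(2^(1/4)*3^(3/4)*y/3) + C4*cos(2^(1/4)*3^(3/4)*y/3))*exp(2^(1/4)*3^(3/4)*y/3)


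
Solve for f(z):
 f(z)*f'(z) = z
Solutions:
 f(z) = -sqrt(C1 + z^2)
 f(z) = sqrt(C1 + z^2)


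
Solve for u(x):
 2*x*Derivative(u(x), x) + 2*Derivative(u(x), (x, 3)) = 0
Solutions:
 u(x) = C1 + Integral(C2*airyai(-x) + C3*airybi(-x), x)


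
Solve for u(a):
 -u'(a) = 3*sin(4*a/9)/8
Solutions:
 u(a) = C1 + 27*cos(4*a/9)/32


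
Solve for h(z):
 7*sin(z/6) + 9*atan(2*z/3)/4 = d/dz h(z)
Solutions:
 h(z) = C1 + 9*z*atan(2*z/3)/4 - 27*log(4*z^2 + 9)/16 - 42*cos(z/6)


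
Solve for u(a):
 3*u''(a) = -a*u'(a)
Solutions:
 u(a) = C1 + C2*erf(sqrt(6)*a/6)


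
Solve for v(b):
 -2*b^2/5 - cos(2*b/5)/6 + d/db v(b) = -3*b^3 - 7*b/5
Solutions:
 v(b) = C1 - 3*b^4/4 + 2*b^3/15 - 7*b^2/10 + 5*sin(2*b/5)/12


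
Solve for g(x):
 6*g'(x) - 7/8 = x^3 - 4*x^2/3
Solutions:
 g(x) = C1 + x^4/24 - 2*x^3/27 + 7*x/48


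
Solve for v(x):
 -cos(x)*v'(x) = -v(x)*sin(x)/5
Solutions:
 v(x) = C1/cos(x)^(1/5)


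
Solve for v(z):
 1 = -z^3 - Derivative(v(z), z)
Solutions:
 v(z) = C1 - z^4/4 - z


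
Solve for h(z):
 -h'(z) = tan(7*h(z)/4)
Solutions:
 h(z) = -4*asin(C1*exp(-7*z/4))/7 + 4*pi/7
 h(z) = 4*asin(C1*exp(-7*z/4))/7


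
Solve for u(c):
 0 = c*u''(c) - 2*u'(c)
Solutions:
 u(c) = C1 + C2*c^3


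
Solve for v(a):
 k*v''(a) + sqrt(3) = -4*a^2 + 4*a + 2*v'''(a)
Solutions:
 v(a) = C1 + C2*a + C3*exp(a*k/2) - a^4/(3*k) + 2*a^3*(1 - 4/k)/(3*k) + a^2*(-sqrt(3)/2 + 4/k - 16/k^2)/k


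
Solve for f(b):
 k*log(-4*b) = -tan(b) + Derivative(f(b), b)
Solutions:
 f(b) = C1 + b*k*(log(-b) - 1) + 2*b*k*log(2) - log(cos(b))


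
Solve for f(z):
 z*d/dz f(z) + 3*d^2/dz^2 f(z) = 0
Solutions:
 f(z) = C1 + C2*erf(sqrt(6)*z/6)


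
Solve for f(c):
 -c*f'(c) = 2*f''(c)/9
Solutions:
 f(c) = C1 + C2*erf(3*c/2)


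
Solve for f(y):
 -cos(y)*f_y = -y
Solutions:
 f(y) = C1 + Integral(y/cos(y), y)


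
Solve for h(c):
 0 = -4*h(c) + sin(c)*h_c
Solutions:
 h(c) = C1*(cos(c)^2 - 2*cos(c) + 1)/(cos(c)^2 + 2*cos(c) + 1)


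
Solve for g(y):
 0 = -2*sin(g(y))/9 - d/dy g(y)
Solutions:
 2*y/9 + log(cos(g(y)) - 1)/2 - log(cos(g(y)) + 1)/2 = C1


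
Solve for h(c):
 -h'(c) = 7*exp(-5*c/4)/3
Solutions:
 h(c) = C1 + 28*exp(-5*c/4)/15


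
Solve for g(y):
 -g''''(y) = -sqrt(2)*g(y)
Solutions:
 g(y) = C1*exp(-2^(1/8)*y) + C2*exp(2^(1/8)*y) + C3*sin(2^(1/8)*y) + C4*cos(2^(1/8)*y)


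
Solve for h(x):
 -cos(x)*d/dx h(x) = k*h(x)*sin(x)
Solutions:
 h(x) = C1*exp(k*log(cos(x)))


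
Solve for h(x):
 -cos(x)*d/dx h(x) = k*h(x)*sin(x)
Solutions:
 h(x) = C1*exp(k*log(cos(x)))


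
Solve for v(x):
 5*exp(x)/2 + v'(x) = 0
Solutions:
 v(x) = C1 - 5*exp(x)/2


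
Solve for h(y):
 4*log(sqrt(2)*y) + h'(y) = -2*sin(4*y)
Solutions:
 h(y) = C1 - 4*y*log(y) - 2*y*log(2) + 4*y + cos(4*y)/2


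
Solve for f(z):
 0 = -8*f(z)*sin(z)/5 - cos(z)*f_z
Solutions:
 f(z) = C1*cos(z)^(8/5)


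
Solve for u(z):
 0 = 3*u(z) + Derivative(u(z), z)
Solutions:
 u(z) = C1*exp(-3*z)


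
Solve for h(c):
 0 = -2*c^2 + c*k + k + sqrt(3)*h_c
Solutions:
 h(c) = C1 + 2*sqrt(3)*c^3/9 - sqrt(3)*c^2*k/6 - sqrt(3)*c*k/3


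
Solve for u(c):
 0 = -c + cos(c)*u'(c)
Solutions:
 u(c) = C1 + Integral(c/cos(c), c)


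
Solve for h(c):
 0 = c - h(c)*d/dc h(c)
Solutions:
 h(c) = -sqrt(C1 + c^2)
 h(c) = sqrt(C1 + c^2)


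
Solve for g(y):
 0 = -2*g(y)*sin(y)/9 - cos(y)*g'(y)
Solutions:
 g(y) = C1*cos(y)^(2/9)


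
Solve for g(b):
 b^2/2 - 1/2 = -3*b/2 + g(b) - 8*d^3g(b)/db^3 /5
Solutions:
 g(b) = C3*exp(5^(1/3)*b/2) + b^2/2 + 3*b/2 + (C1*sin(sqrt(3)*5^(1/3)*b/4) + C2*cos(sqrt(3)*5^(1/3)*b/4))*exp(-5^(1/3)*b/4) - 1/2


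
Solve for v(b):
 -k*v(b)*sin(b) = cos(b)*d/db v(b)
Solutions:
 v(b) = C1*exp(k*log(cos(b)))


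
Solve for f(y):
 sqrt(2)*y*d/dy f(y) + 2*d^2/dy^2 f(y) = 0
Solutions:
 f(y) = C1 + C2*erf(2^(1/4)*y/2)


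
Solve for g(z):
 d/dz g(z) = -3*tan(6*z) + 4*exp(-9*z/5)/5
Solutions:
 g(z) = C1 - log(tan(6*z)^2 + 1)/4 - 4*exp(-9*z/5)/9


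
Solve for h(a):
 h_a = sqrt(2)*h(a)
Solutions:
 h(a) = C1*exp(sqrt(2)*a)


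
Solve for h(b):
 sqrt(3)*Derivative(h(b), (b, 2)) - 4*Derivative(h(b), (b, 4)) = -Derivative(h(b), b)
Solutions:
 h(b) = C1 + C2*exp(-b*(3^(5/6)/(sqrt(9 - sqrt(3)) + 3)^(1/3) + 3^(2/3)*(sqrt(9 - sqrt(3)) + 3)^(1/3))/12)*sin(b*(-3^(1/6)*(sqrt(9 - sqrt(3)) + 3)^(1/3) + 3^(1/3)/(sqrt(9 - sqrt(3)) + 3)^(1/3))/4) + C3*exp(-b*(3^(5/6)/(sqrt(9 - sqrt(3)) + 3)^(1/3) + 3^(2/3)*(sqrt(9 - sqrt(3)) + 3)^(1/3))/12)*cos(b*(-3^(1/6)*(sqrt(9 - sqrt(3)) + 3)^(1/3) + 3^(1/3)/(sqrt(9 - sqrt(3)) + 3)^(1/3))/4) + C4*exp(b*(3^(5/6)/(sqrt(9 - sqrt(3)) + 3)^(1/3) + 3^(2/3)*(sqrt(9 - sqrt(3)) + 3)^(1/3))/6)


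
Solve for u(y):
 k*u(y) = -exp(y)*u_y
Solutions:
 u(y) = C1*exp(k*exp(-y))


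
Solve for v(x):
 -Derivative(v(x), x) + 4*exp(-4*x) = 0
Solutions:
 v(x) = C1 - exp(-4*x)


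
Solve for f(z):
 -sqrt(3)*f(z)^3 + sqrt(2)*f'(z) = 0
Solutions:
 f(z) = -sqrt(-1/(C1 + sqrt(6)*z))
 f(z) = sqrt(-1/(C1 + sqrt(6)*z))


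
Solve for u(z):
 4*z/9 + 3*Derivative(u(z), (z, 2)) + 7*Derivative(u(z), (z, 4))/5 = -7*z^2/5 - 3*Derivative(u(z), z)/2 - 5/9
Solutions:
 u(z) = C1 + C2*exp(-70^(1/3)*z*(-(21 + sqrt(1001))^(1/3) + 2*70^(1/3)/(21 + sqrt(1001))^(1/3))/28)*sin(sqrt(3)*70^(1/3)*z*(2*70^(1/3)/(21 + sqrt(1001))^(1/3) + (21 + sqrt(1001))^(1/3))/28) + C3*exp(-70^(1/3)*z*(-(21 + sqrt(1001))^(1/3) + 2*70^(1/3)/(21 + sqrt(1001))^(1/3))/28)*cos(sqrt(3)*70^(1/3)*z*(2*70^(1/3)/(21 + sqrt(1001))^(1/3) + (21 + sqrt(1001))^(1/3))/28) + C4*exp(70^(1/3)*z*(-(21 + sqrt(1001))^(1/3) + 2*70^(1/3)/(21 + sqrt(1001))^(1/3))/14) - 14*z^3/45 + 232*z^2/135 - 326*z/45


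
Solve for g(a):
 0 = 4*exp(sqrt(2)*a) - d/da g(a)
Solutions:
 g(a) = C1 + 2*sqrt(2)*exp(sqrt(2)*a)


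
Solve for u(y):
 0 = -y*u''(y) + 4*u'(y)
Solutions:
 u(y) = C1 + C2*y^5


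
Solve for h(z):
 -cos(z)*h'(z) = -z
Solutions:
 h(z) = C1 + Integral(z/cos(z), z)


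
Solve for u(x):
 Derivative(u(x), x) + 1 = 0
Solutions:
 u(x) = C1 - x


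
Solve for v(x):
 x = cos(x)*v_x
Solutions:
 v(x) = C1 + Integral(x/cos(x), x)


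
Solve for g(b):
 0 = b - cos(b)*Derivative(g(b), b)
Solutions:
 g(b) = C1 + Integral(b/cos(b), b)


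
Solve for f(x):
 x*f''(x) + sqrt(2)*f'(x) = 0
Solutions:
 f(x) = C1 + C2*x^(1 - sqrt(2))


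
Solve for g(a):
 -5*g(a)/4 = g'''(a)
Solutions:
 g(a) = C3*exp(-10^(1/3)*a/2) + (C1*sin(10^(1/3)*sqrt(3)*a/4) + C2*cos(10^(1/3)*sqrt(3)*a/4))*exp(10^(1/3)*a/4)


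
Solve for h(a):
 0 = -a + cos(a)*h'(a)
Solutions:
 h(a) = C1 + Integral(a/cos(a), a)


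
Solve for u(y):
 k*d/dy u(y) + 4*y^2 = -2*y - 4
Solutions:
 u(y) = C1 - 4*y^3/(3*k) - y^2/k - 4*y/k


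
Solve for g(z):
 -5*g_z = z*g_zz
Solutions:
 g(z) = C1 + C2/z^4


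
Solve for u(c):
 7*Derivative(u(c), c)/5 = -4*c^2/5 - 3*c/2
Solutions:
 u(c) = C1 - 4*c^3/21 - 15*c^2/28


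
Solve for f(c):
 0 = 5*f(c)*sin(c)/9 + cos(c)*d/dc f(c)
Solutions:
 f(c) = C1*cos(c)^(5/9)


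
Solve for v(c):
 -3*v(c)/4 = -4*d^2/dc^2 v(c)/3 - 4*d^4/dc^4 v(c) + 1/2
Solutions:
 v(c) = C1*exp(-sqrt(3)*c*sqrt(-2 + sqrt(31))/6) + C2*exp(sqrt(3)*c*sqrt(-2 + sqrt(31))/6) + C3*sin(sqrt(3)*c*sqrt(2 + sqrt(31))/6) + C4*cos(sqrt(3)*c*sqrt(2 + sqrt(31))/6) - 2/3


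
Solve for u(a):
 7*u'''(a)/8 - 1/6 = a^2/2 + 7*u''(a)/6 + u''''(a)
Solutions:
 u(a) = C1 + C2*a - a^4/28 - 3*a^3/28 + 43*a^2/784 + (C3*sin(sqrt(2247)*a/48) + C4*cos(sqrt(2247)*a/48))*exp(7*a/16)


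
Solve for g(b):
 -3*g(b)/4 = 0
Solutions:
 g(b) = 0


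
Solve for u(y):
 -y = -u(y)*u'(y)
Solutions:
 u(y) = -sqrt(C1 + y^2)
 u(y) = sqrt(C1 + y^2)


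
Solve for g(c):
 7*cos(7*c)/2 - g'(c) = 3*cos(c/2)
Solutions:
 g(c) = C1 - 6*sin(c/2) + sin(7*c)/2


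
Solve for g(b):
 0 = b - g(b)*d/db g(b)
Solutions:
 g(b) = -sqrt(C1 + b^2)
 g(b) = sqrt(C1 + b^2)


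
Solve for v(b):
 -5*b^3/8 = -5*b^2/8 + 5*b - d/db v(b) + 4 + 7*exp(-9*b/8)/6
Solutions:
 v(b) = C1 + 5*b^4/32 - 5*b^3/24 + 5*b^2/2 + 4*b - 28*exp(-9*b/8)/27


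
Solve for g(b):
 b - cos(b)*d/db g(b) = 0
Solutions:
 g(b) = C1 + Integral(b/cos(b), b)


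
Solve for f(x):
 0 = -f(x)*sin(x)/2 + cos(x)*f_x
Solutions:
 f(x) = C1/sqrt(cos(x))


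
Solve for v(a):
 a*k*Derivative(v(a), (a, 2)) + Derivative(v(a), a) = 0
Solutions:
 v(a) = C1 + a^(((re(k) - 1)*re(k) + im(k)^2)/(re(k)^2 + im(k)^2))*(C2*sin(log(a)*Abs(im(k))/(re(k)^2 + im(k)^2)) + C3*cos(log(a)*im(k)/(re(k)^2 + im(k)^2)))


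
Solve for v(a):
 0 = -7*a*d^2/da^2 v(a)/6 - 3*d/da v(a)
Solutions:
 v(a) = C1 + C2/a^(11/7)


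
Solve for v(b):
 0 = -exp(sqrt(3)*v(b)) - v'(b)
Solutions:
 v(b) = sqrt(3)*(2*log(1/(C1 + b)) - log(3))/6


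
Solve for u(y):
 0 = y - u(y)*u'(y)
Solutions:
 u(y) = -sqrt(C1 + y^2)
 u(y) = sqrt(C1 + y^2)


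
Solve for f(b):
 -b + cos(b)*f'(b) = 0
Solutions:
 f(b) = C1 + Integral(b/cos(b), b)


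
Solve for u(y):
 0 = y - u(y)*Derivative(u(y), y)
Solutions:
 u(y) = -sqrt(C1 + y^2)
 u(y) = sqrt(C1 + y^2)


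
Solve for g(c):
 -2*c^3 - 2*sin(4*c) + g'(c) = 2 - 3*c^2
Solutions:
 g(c) = C1 + c^4/2 - c^3 + 2*c - cos(4*c)/2


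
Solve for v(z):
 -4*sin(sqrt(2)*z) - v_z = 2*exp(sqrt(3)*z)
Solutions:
 v(z) = C1 - 2*sqrt(3)*exp(sqrt(3)*z)/3 + 2*sqrt(2)*cos(sqrt(2)*z)


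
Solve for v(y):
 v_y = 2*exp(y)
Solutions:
 v(y) = C1 + 2*exp(y)


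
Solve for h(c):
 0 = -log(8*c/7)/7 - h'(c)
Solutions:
 h(c) = C1 - c*log(c)/7 - 3*c*log(2)/7 + c/7 + c*log(7)/7


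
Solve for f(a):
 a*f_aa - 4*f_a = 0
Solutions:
 f(a) = C1 + C2*a^5


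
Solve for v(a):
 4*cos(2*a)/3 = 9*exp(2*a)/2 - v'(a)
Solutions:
 v(a) = C1 + 9*exp(2*a)/4 - 2*sin(2*a)/3


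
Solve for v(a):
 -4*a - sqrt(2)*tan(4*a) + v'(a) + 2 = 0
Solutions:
 v(a) = C1 + 2*a^2 - 2*a - sqrt(2)*log(cos(4*a))/4


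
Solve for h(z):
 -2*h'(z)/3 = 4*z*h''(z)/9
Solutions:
 h(z) = C1 + C2/sqrt(z)


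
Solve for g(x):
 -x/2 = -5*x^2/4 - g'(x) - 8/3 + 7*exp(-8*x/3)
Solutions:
 g(x) = C1 - 5*x^3/12 + x^2/4 - 8*x/3 - 21*exp(-8*x/3)/8


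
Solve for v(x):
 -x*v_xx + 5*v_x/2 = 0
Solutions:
 v(x) = C1 + C2*x^(7/2)


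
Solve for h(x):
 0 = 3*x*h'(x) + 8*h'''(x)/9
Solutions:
 h(x) = C1 + Integral(C2*airyai(-3*x/2) + C3*airybi(-3*x/2), x)


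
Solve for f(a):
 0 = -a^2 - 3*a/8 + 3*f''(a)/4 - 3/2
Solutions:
 f(a) = C1 + C2*a + a^4/9 + a^3/12 + a^2


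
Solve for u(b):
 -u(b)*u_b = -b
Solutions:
 u(b) = -sqrt(C1 + b^2)
 u(b) = sqrt(C1 + b^2)


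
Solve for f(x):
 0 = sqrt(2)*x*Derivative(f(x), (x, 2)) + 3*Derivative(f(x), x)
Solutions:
 f(x) = C1 + C2*x^(1 - 3*sqrt(2)/2)


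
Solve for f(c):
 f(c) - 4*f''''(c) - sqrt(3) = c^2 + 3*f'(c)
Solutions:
 f(c) = C1*exp(c*(-8/(1 + 3*sqrt(57))^(1/3) + (1 + 3*sqrt(57))^(1/3) + 4)/12)*sin(sqrt(3)*c*(8/(1 + 3*sqrt(57))^(1/3) + (1 + 3*sqrt(57))^(1/3))/12) + C2*exp(c*(-8/(1 + 3*sqrt(57))^(1/3) + (1 + 3*sqrt(57))^(1/3) + 4)/12)*cos(sqrt(3)*c*(8/(1 + 3*sqrt(57))^(1/3) + (1 + 3*sqrt(57))^(1/3))/12) + C3*exp(-c) + C4*exp(c*(-(1 + 3*sqrt(57))^(1/3) + 2 + 8/(1 + 3*sqrt(57))^(1/3))/6) + c^2 + 6*c + sqrt(3) + 18


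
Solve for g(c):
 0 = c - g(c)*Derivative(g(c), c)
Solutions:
 g(c) = -sqrt(C1 + c^2)
 g(c) = sqrt(C1 + c^2)


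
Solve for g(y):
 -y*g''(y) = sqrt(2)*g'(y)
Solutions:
 g(y) = C1 + C2*y^(1 - sqrt(2))


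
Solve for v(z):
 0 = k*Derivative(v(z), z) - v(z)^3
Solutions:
 v(z) = -sqrt(2)*sqrt(-k/(C1*k + z))/2
 v(z) = sqrt(2)*sqrt(-k/(C1*k + z))/2


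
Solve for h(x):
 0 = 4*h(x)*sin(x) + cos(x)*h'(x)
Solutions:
 h(x) = C1*cos(x)^4


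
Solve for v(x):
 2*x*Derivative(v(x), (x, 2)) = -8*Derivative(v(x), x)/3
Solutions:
 v(x) = C1 + C2/x^(1/3)


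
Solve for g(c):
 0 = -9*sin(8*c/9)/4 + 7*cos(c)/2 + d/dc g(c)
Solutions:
 g(c) = C1 - 7*sin(c)/2 - 81*cos(8*c/9)/32


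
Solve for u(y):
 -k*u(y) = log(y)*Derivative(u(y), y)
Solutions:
 u(y) = C1*exp(-k*li(y))


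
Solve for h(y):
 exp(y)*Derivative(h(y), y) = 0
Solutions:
 h(y) = C1


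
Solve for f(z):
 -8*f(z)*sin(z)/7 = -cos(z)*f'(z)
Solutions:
 f(z) = C1/cos(z)^(8/7)


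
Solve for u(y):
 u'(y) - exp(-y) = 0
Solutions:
 u(y) = C1 - exp(-y)


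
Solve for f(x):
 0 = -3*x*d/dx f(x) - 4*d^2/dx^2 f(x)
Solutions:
 f(x) = C1 + C2*erf(sqrt(6)*x/4)


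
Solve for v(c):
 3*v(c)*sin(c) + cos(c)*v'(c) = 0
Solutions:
 v(c) = C1*cos(c)^3


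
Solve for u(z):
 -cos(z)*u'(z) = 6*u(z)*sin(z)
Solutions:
 u(z) = C1*cos(z)^6


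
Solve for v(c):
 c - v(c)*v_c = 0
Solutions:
 v(c) = -sqrt(C1 + c^2)
 v(c) = sqrt(C1 + c^2)


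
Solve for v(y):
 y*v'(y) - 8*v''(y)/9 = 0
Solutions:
 v(y) = C1 + C2*erfi(3*y/4)


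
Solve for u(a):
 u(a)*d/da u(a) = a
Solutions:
 u(a) = -sqrt(C1 + a^2)
 u(a) = sqrt(C1 + a^2)


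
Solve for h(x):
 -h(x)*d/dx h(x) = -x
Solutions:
 h(x) = -sqrt(C1 + x^2)
 h(x) = sqrt(C1 + x^2)


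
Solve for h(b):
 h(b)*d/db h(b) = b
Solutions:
 h(b) = -sqrt(C1 + b^2)
 h(b) = sqrt(C1 + b^2)


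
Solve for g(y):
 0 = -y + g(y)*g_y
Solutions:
 g(y) = -sqrt(C1 + y^2)
 g(y) = sqrt(C1 + y^2)


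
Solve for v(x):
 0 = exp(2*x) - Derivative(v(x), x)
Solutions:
 v(x) = C1 + exp(2*x)/2


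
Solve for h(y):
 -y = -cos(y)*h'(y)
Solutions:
 h(y) = C1 + Integral(y/cos(y), y)


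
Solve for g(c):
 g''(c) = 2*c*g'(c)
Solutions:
 g(c) = C1 + C2*erfi(c)


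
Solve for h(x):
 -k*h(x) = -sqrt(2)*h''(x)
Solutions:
 h(x) = C1*exp(-2^(3/4)*sqrt(k)*x/2) + C2*exp(2^(3/4)*sqrt(k)*x/2)


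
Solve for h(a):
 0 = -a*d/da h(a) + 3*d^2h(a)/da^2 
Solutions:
 h(a) = C1 + C2*erfi(sqrt(6)*a/6)


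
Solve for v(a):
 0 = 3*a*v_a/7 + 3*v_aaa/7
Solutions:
 v(a) = C1 + Integral(C2*airyai(-a) + C3*airybi(-a), a)


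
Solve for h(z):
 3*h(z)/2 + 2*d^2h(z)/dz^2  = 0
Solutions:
 h(z) = C1*sin(sqrt(3)*z/2) + C2*cos(sqrt(3)*z/2)


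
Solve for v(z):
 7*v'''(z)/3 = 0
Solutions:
 v(z) = C1 + C2*z + C3*z^2


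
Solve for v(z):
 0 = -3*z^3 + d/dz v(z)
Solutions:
 v(z) = C1 + 3*z^4/4


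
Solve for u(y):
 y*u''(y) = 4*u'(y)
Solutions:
 u(y) = C1 + C2*y^5


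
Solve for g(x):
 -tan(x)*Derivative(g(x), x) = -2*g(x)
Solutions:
 g(x) = C1*sin(x)^2


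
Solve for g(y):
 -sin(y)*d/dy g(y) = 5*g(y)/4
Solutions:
 g(y) = C1*(cos(y) + 1)^(5/8)/(cos(y) - 1)^(5/8)


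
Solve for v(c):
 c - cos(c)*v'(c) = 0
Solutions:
 v(c) = C1 + Integral(c/cos(c), c)


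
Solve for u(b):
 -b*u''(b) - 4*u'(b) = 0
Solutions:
 u(b) = C1 + C2/b^3


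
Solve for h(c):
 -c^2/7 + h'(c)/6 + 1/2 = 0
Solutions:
 h(c) = C1 + 2*c^3/7 - 3*c


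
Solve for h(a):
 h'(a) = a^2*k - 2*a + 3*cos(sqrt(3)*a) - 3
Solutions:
 h(a) = C1 + a^3*k/3 - a^2 - 3*a + sqrt(3)*sin(sqrt(3)*a)


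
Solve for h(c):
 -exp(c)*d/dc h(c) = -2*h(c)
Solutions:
 h(c) = C1*exp(-2*exp(-c))
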